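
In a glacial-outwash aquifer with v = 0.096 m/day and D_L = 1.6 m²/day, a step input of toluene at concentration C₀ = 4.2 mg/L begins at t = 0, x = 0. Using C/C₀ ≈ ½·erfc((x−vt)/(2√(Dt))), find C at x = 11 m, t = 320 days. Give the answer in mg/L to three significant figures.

3.07 mg/L

For a continuous step input, C/C₀ ≈ ½·erfc((x−vt)/(2√(Dt))).
vt = 0.096 × 320 = 30.72 m and 2√(Dt) = 2√(1.6 × 320) = 45.25 m.
Argument (x−vt)/(2√(Dt)) = (11 − 30.72)/45.25 = -0.4358; ½·erfc(-0.4358) = 0.7312.
C = 4.2 × 0.7312 = 3.07 mg/L.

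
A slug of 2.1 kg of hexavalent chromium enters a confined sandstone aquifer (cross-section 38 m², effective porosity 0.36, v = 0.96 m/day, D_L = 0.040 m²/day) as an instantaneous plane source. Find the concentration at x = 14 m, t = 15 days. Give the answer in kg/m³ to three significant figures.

For an instantaneous plane source, C(x,t) = M/(n_e·A·√(4πDt)) · exp(−(x−vt)²/(4Dt)), with n_e·A the pore (flow) area.
Plume center vt = 0.96 × 15 = 14.4 m, so the well at 14 m is 0.4 m upgradient of the peak.
√(4πDt) = 2.746 m, giving peak height M/(n_e·A·√(4πDt)) = 2.1/(0.36 × 38 × 2.746) = 0.05590 kg/m³.
(x−vt)²/(4Dt) = (-0.4)²/(4 × 0.040 × 15) = 0.06667; exp(−0.06667) = 0.9355.
C = 0.05590 × 0.9355 = 0.0523 kg/m³.

0.0523 kg/m³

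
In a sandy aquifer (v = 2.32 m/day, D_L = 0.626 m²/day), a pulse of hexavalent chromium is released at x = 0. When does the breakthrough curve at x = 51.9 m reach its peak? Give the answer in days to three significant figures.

22.3 days

For the 1D instantaneous-source solution, setting ∂C/∂t = 0 at fixed x gives v²t² + 2Dt − x² = 0, so t = (√(D² + v²x²) − D)/v².
√(D² + v²x²) = √(0.626² + 2.32² × 51.9²) = 120.4; v² = 5.3824.
t = (120.4 − 0.626)/5.3824 = 22.3 days (vs. the pure-advection estimate x/v = 22.4 d).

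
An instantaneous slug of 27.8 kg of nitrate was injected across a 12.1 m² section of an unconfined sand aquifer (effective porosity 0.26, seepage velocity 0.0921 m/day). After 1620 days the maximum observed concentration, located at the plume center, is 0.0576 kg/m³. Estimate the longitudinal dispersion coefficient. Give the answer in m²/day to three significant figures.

At the plume center C_max = M/(n_e·A·√(4πDt)), so D = M²/(4πt·(n_e·A·C_max)²).
n_e·A·C_max = 0.26 × 12.1 × 0.0576 = 0.1812 kg/m.
D = 27.8²/(4π × 1620 × 0.1812²) = 1.16 m²/day.

1.16 m²/day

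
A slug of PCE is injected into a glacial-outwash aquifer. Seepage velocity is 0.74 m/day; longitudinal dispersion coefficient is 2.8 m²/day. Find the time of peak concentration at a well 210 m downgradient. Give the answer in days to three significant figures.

For the 1D instantaneous-source solution, setting ∂C/∂t = 0 at fixed x gives v²t² + 2Dt − x² = 0, so t = (√(D² + v²x²) − D)/v².
√(D² + v²x²) = √(2.8² + 0.74² × 210²) = 155.4; v² = 0.5476.
t = (155.4 − 2.8)/0.5476 = 279 days (vs. the pure-advection estimate x/v = 284 d).

279 days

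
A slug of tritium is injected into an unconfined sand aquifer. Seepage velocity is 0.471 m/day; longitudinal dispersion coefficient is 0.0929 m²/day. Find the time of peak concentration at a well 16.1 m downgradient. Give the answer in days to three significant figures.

33.8 days

For the 1D instantaneous-source solution, setting ∂C/∂t = 0 at fixed x gives v²t² + 2Dt − x² = 0, so t = (√(D² + v²x²) − D)/v².
√(D² + v²x²) = √(0.0929² + 0.471² × 16.1²) = 7.584; v² = 0.221841.
t = (7.584 − 0.0929)/0.221841 = 33.8 days (vs. the pure-advection estimate x/v = 34.2 d).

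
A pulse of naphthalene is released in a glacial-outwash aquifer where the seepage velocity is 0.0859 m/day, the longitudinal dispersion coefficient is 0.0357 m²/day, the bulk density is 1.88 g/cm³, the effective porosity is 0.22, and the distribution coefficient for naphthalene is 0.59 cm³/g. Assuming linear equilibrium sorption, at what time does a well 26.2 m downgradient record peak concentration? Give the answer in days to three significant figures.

1810 days

Retardation factor R = 1 + ρ_b·K_d/n = 1 + 1.88 × 0.59/0.22 = 6.042.
Sorption retards both mechanisms: v_R = v/R = 0.01422 m/day, D_R = D/R = 0.005909 m²/day.
Peak time from v_R²t² + 2D_R t − x² = 0: t = (√(D_R² + v_R²x²) − D_R)/v_R².
√(D_R² + v_R²x²) = √(0.005909² + 0.01422² × 26.2²) = 0.3726; v_R² = 0.0002022.
t = (0.3726 − 0.005909)/0.0002022 = 1810 days.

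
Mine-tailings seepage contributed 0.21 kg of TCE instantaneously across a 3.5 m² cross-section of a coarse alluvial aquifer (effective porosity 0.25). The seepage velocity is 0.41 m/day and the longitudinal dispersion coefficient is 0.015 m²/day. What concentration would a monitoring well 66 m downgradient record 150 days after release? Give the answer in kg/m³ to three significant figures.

0.00476 kg/m³

For an instantaneous plane source, C(x,t) = M/(n_e·A·√(4πDt)) · exp(−(x−vt)²/(4Dt)), with n_e·A the pore (flow) area.
Plume center vt = 0.41 × 150 = 61.5 m, so the well at 66 m is 4.5 m downgradient of the peak.
√(4πDt) = 5.317 m, giving peak height M/(n_e·A·√(4πDt)) = 0.21/(0.25 × 3.5 × 5.317) = 0.04514 kg/m³.
(x−vt)²/(4Dt) = (4.5)²/(4 × 0.015 × 150) = 2.250; exp(−2.250) = 0.1054.
C = 0.04514 × 0.1054 = 0.00476 kg/m³.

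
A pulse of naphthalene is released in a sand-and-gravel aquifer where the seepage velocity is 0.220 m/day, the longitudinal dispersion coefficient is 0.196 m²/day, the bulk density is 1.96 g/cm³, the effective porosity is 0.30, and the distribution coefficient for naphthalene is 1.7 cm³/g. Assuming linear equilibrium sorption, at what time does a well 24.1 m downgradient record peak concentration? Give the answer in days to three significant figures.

Retardation factor R = 1 + ρ_b·K_d/n = 1 + 1.96 × 1.7/0.30 = 12.11.
Sorption retards both mechanisms: v_R = v/R = 0.01817 m/day, D_R = D/R = 0.01618 m²/day.
Peak time from v_R²t² + 2D_R t − x² = 0: t = (√(D_R² + v_R²x²) − D_R)/v_R².
√(D_R² + v_R²x²) = √(0.01618² + 0.01817² × 24.1²) = 0.4382; v_R² = 0.0003301.
t = (0.4382 − 0.01618)/0.0003301 = 1280 days.

1280 days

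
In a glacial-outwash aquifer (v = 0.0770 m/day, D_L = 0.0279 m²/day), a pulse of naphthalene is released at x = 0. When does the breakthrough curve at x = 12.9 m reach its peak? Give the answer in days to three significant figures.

163 days

For the 1D instantaneous-source solution, setting ∂C/∂t = 0 at fixed x gives v²t² + 2Dt − x² = 0, so t = (√(D² + v²x²) − D)/v².
√(D² + v²x²) = √(0.0279² + 0.0770² × 12.9²) = 0.9937; v² = 0.005929.
t = (0.9937 − 0.0279)/0.005929 = 163 days (vs. the pure-advection estimate x/v = 168 d).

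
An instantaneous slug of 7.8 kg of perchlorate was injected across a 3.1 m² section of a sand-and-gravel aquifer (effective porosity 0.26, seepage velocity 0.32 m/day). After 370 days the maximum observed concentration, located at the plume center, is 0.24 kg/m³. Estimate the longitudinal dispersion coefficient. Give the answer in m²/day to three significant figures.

At the plume center C_max = M/(n_e·A·√(4πDt)), so D = M²/(4πt·(n_e·A·C_max)²).
n_e·A·C_max = 0.26 × 3.1 × 0.24 = 0.1934 kg/m.
D = 7.8²/(4π × 370 × 0.1934²) = 0.350 m²/day.

0.350 m²/day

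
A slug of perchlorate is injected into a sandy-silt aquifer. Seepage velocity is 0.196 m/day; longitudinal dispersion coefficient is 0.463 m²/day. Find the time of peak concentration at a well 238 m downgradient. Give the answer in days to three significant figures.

For the 1D instantaneous-source solution, setting ∂C/∂t = 0 at fixed x gives v²t² + 2Dt − x² = 0, so t = (√(D² + v²x²) − D)/v².
√(D² + v²x²) = √(0.463² + 0.196² × 238²) = 46.65; v² = 0.038416.
t = (46.65 − 0.463)/0.038416 = 1200 days (vs. the pure-advection estimate x/v = 1210 d).

1200 days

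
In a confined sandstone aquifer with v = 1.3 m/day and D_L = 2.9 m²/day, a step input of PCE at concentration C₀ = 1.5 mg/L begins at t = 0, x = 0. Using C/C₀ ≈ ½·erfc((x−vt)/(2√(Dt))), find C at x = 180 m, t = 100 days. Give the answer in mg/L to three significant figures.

0.0284 mg/L

For a continuous step input, C/C₀ ≈ ½·erfc((x−vt)/(2√(Dt))).
vt = 1.3 × 100 = 130 m and 2√(Dt) = 2√(2.9 × 100) = 34.06 m.
Argument (x−vt)/(2√(Dt)) = (180 − 130)/34.06 = 1.468; ½·erfc(1.468) = 0.01894.
C = 1.5 × 0.01894 = 0.0284 mg/L.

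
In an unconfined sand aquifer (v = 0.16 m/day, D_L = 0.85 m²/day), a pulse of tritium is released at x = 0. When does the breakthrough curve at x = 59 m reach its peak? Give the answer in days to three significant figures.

337 days

For the 1D instantaneous-source solution, setting ∂C/∂t = 0 at fixed x gives v²t² + 2Dt − x² = 0, so t = (√(D² + v²x²) − D)/v².
√(D² + v²x²) = √(0.85² + 0.16² × 59²) = 9.478; v² = 0.0256.
t = (9.478 − 0.85)/0.0256 = 337 days (vs. the pure-advection estimate x/v = 369 d).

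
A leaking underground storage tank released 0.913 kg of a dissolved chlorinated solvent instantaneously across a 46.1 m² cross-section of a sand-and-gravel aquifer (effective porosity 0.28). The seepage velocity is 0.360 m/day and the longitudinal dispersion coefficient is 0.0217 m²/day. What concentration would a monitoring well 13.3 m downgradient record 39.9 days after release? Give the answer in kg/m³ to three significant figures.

0.0155 kg/m³

For an instantaneous plane source, C(x,t) = M/(n_e·A·√(4πDt)) · exp(−(x−vt)²/(4Dt)), with n_e·A the pore (flow) area.
Plume center vt = 0.360 × 39.9 = 14.364 m, so the well at 13.3 m is 1.064 m upgradient of the peak.
√(4πDt) = 3.299 m, giving peak height M/(n_e·A·√(4πDt)) = 0.913/(0.28 × 46.1 × 3.299) = 0.02144 kg/m³.
(x−vt)²/(4Dt) = (-1.064)²/(4 × 0.0217 × 39.9) = 0.3269; exp(−0.3269) = 0.7212.
C = 0.02144 × 0.7212 = 0.0155 kg/m³.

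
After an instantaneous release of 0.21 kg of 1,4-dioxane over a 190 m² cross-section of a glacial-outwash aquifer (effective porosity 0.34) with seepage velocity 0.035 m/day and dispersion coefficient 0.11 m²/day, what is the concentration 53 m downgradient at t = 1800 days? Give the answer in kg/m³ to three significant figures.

5.74e-05 kg/m³

For an instantaneous plane source, C(x,t) = M/(n_e·A·√(4πDt)) · exp(−(x−vt)²/(4Dt)), with n_e·A the pore (flow) area.
Plume center vt = 0.035 × 1800 = 63 m, so the well at 53 m is 10 m upgradient of the peak.
√(4πDt) = 49.88 m, giving peak height M/(n_e·A·√(4πDt)) = 0.21/(0.34 × 190 × 49.88) = 6.517e-05 kg/m³.
(x−vt)²/(4Dt) = (-10)²/(4 × 0.11 × 1800) = 0.1263; exp(−0.1263) = 0.8814.
C = 6.517e-05 × 0.8814 = 5.74e-05 kg/m³.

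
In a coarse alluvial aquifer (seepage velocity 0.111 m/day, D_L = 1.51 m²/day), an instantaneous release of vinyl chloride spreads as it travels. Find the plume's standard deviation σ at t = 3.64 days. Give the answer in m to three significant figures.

Dispersive spreading gives a Gaussian with σ² = 2Dt; advection only shifts the center.
σ = √(2 × 1.51 × 3.64) = 3.32 m.

3.32 m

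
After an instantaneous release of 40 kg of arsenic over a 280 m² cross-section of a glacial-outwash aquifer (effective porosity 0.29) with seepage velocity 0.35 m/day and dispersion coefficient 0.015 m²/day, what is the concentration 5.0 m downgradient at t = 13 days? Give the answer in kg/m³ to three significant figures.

0.243 kg/m³

For an instantaneous plane source, C(x,t) = M/(n_e·A·√(4πDt)) · exp(−(x−vt)²/(4Dt)), with n_e·A the pore (flow) area.
Plume center vt = 0.35 × 13 = 4.55 m, so the well at 5.0 m is 0.45 m downgradient of the peak.
√(4πDt) = 1.565 m, giving peak height M/(n_e·A·√(4πDt)) = 40/(0.29 × 280 × 1.565) = 0.3148 kg/m³.
(x−vt)²/(4Dt) = (0.45)²/(4 × 0.015 × 13) = 0.2596; exp(−0.2596) = 0.7714.
C = 0.3148 × 0.7714 = 0.243 kg/m³.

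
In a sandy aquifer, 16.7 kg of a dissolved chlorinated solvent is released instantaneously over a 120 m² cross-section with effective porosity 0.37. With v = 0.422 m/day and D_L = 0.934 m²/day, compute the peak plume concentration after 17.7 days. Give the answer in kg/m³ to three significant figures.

0.0261 kg/m³

The peak of an instantaneous 1D plume sits at x = vt; there the Gaussian factor is 1 and C_max = M/(n_e·A·√(4πDt)), where n_e·A is the pore area the mass is dissolved in.
√(4πDt) = √(4π × 0.934 × 17.7) = 14.41 m, so C_max = 16.7/(0.37 × 120 × 14.41) = 0.0261 kg/m³.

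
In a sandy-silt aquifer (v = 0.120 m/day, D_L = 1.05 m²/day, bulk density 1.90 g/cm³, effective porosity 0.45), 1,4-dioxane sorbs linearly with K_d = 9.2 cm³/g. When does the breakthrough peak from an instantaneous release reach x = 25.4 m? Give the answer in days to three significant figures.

Retardation factor R = 1 + ρ_b·K_d/n = 1 + 1.90 × 9.2/0.45 = 39.84.
Sorption retards both mechanisms: v_R = v/R = 0.003012 m/day, D_R = D/R = 0.02636 m²/day.
Peak time from v_R²t² + 2D_R t − x² = 0: t = (√(D_R² + v_R²x²) − D_R)/v_R².
√(D_R² + v_R²x²) = √(0.02636² + 0.003012² × 25.4²) = 0.08092; v_R² = 9.072e-06.
t = (0.08092 − 0.02636)/9.072e-06 = 6010 days.

6010 days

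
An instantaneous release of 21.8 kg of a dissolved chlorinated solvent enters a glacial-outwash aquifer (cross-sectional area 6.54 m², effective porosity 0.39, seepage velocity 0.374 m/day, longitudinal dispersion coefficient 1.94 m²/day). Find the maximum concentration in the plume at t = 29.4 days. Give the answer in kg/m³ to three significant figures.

The peak of an instantaneous 1D plume sits at x = vt; there the Gaussian factor is 1 and C_max = M/(n_e·A·√(4πDt)), where n_e·A is the pore area the mass is dissolved in.
√(4πDt) = √(4π × 1.94 × 29.4) = 26.77 m, so C_max = 21.8/(0.39 × 6.54 × 26.77) = 0.319 kg/m³.

0.319 kg/m³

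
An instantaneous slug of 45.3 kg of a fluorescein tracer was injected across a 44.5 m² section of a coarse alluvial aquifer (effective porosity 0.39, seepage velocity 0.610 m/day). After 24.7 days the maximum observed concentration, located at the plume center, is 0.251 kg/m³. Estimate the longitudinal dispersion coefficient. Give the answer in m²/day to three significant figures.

0.348 m²/day

At the plume center C_max = M/(n_e·A·√(4πDt)), so D = M²/(4πt·(n_e·A·C_max)²).
n_e·A·C_max = 0.39 × 44.5 × 0.251 = 4.356 kg/m.
D = 45.3²/(4π × 24.7 × 4.356²) = 0.348 m²/day.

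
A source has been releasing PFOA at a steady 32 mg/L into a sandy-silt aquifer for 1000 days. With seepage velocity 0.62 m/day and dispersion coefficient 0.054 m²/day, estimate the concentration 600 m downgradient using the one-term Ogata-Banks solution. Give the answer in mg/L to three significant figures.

31.1 mg/L

For a continuous step input, C/C₀ ≈ ½·erfc((x−vt)/(2√(Dt))).
vt = 0.62 × 1000 = 620 m and 2√(Dt) = 2√(0.054 × 1000) = 14.70 m.
Argument (x−vt)/(2√(Dt)) = (600 − 620)/14.70 = -1.361; ½·erfc(-1.361) = 0.9729.
C = 32 × 0.9729 = 31.1 mg/L.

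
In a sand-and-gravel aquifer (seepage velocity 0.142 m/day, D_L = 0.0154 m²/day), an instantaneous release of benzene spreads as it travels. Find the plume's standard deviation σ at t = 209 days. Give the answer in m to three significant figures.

2.54 m

Dispersive spreading gives a Gaussian with σ² = 2Dt; advection only shifts the center.
σ = √(2 × 0.0154 × 209) = 2.54 m.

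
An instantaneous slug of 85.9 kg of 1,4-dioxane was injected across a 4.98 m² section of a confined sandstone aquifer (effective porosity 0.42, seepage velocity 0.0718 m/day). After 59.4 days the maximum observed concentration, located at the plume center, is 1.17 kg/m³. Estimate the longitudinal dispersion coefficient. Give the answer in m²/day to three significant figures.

At the plume center C_max = M/(n_e·A·√(4πDt)), so D = M²/(4πt·(n_e·A·C_max)²).
n_e·A·C_max = 0.42 × 4.98 × 1.17 = 2.447 kg/m.
D = 85.9²/(4π × 59.4 × 2.447²) = 1.65 m²/day.

1.65 m²/day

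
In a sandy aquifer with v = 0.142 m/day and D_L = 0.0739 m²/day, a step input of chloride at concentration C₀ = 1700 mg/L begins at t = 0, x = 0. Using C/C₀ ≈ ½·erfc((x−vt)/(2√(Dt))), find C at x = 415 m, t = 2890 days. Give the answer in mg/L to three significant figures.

For a continuous step input, C/C₀ ≈ ½·erfc((x−vt)/(2√(Dt))).
vt = 0.142 × 2890 = 410.38 m and 2√(Dt) = 2√(0.0739 × 2890) = 29.23 m.
Argument (x−vt)/(2√(Dt)) = (415 − 410.38)/29.23 = 0.1581; ½·erfc(0.1581) = 0.4115.
C = 1700 × 0.4115 = 700 mg/L.

700 mg/L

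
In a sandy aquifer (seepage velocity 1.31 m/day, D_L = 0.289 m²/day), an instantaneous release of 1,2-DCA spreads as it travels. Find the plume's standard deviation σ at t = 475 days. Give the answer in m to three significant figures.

16.6 m

Dispersive spreading gives a Gaussian with σ² = 2Dt; advection only shifts the center.
σ = √(2 × 0.289 × 475) = 16.6 m.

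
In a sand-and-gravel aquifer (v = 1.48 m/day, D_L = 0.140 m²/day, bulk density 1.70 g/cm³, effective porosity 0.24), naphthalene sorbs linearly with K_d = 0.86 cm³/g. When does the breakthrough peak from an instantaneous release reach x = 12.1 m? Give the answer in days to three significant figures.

57.5 days

Retardation factor R = 1 + ρ_b·K_d/n = 1 + 1.70 × 0.86/0.24 = 7.092.
Sorption retards both mechanisms: v_R = v/R = 0.2087 m/day, D_R = D/R = 0.01974 m²/day.
Peak time from v_R²t² + 2D_R t − x² = 0: t = (√(D_R² + v_R²x²) − D_R)/v_R².
√(D_R² + v_R²x²) = √(0.01974² + 0.2087² × 12.1²) = 2.525; v_R² = 0.04356.
t = (2.525 − 0.01974)/0.04356 = 57.5 days.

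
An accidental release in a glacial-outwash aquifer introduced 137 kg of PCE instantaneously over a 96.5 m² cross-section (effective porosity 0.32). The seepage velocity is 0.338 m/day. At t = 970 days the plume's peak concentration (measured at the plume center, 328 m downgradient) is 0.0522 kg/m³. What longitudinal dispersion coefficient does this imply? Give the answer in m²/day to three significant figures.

0.593 m²/day

At the plume center C_max = M/(n_e·A·√(4πDt)), so D = M²/(4πt·(n_e·A·C_max)²).
n_e·A·C_max = 0.32 × 96.5 × 0.0522 = 1.612 kg/m.
D = 137²/(4π × 970 × 1.612²) = 0.593 m²/day.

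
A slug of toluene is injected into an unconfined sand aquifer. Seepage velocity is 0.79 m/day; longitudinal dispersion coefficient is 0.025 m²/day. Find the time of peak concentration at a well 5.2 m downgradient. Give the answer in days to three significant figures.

6.54 days

For the 1D instantaneous-source solution, setting ∂C/∂t = 0 at fixed x gives v²t² + 2Dt − x² = 0, so t = (√(D² + v²x²) − D)/v².
√(D² + v²x²) = √(0.025² + 0.79² × 5.2²) = 4.108; v² = 0.6241.
t = (4.108 − 0.025)/0.6241 = 6.54 days (vs. the pure-advection estimate x/v = 6.58 d).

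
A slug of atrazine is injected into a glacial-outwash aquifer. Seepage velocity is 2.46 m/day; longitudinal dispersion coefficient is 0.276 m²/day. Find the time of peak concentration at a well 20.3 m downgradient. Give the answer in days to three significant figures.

8.21 days

For the 1D instantaneous-source solution, setting ∂C/∂t = 0 at fixed x gives v²t² + 2Dt − x² = 0, so t = (√(D² + v²x²) − D)/v².
√(D² + v²x²) = √(0.276² + 2.46² × 20.3²) = 49.94; v² = 6.0516.
t = (49.94 − 0.276)/6.0516 = 8.21 days (vs. the pure-advection estimate x/v = 8.25 d).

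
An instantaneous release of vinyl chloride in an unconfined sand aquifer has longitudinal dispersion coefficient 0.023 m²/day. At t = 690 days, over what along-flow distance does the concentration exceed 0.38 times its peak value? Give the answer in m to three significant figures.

The plume is Gaussian with σ = √(2Dt) = √(2 × 0.023 × 690) = 5.634 m.
C/C_peak = exp(−Δx²/(2σ²)) = 0.38 ⇒ Δx = σ·√(−2 ln 0.38) = 5.634 × 1.391 = 7.837 m.
Width = 2Δx = 15.7 m.

15.7 m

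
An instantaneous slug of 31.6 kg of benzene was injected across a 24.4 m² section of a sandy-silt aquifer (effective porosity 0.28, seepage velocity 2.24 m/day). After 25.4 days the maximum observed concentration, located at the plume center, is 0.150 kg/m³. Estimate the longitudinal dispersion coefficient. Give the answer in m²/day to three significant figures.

At the plume center C_max = M/(n_e·A·√(4πDt)), so D = M²/(4πt·(n_e·A·C_max)²).
n_e·A·C_max = 0.28 × 24.4 × 0.150 = 1.025 kg/m.
D = 31.6²/(4π × 25.4 × 1.025²) = 2.98 m²/day.

2.98 m²/day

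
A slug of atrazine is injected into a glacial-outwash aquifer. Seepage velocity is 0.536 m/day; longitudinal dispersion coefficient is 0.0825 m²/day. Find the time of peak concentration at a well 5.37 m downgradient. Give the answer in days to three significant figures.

For the 1D instantaneous-source solution, setting ∂C/∂t = 0 at fixed x gives v²t² + 2Dt − x² = 0, so t = (√(D² + v²x²) − D)/v².
√(D² + v²x²) = √(0.0825² + 0.536² × 5.37²) = 2.880; v² = 0.287296.
t = (2.880 − 0.0825)/0.287296 = 9.74 days (vs. the pure-advection estimate x/v = 10.0 d).

9.74 days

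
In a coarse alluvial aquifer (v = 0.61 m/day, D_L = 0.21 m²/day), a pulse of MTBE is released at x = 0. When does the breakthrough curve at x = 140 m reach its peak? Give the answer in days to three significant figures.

For the 1D instantaneous-source solution, setting ∂C/∂t = 0 at fixed x gives v²t² + 2Dt − x² = 0, so t = (√(D² + v²x²) − D)/v².
√(D² + v²x²) = √(0.21² + 0.61² × 140²) = 85.40; v² = 0.3721.
t = (85.40 − 0.21)/0.3721 = 229 days (vs. the pure-advection estimate x/v = 230 d).

229 days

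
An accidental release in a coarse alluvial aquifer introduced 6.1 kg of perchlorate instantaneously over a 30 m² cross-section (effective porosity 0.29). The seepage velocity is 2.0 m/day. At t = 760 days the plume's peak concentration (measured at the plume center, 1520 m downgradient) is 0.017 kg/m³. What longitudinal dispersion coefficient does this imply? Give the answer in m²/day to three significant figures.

0.178 m²/day

At the plume center C_max = M/(n_e·A·√(4πDt)), so D = M²/(4πt·(n_e·A·C_max)²).
n_e·A·C_max = 0.29 × 30 × 0.017 = 0.1479 kg/m.
D = 6.1²/(4π × 760 × 0.1479²) = 0.178 m²/day.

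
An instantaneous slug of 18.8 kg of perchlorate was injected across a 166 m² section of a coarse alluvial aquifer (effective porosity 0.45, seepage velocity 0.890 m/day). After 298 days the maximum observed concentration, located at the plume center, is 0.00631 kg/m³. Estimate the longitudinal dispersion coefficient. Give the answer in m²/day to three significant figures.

At the plume center C_max = M/(n_e·A·√(4πDt)), so D = M²/(4πt·(n_e·A·C_max)²).
n_e·A·C_max = 0.45 × 166 × 0.00631 = 0.4714 kg/m.
D = 18.8²/(4π × 298 × 0.4714²) = 0.425 m²/day.

0.425 m²/day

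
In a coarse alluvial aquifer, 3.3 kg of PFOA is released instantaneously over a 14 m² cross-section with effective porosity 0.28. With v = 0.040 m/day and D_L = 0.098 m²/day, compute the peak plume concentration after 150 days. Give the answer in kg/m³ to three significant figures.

0.0619 kg/m³

The peak of an instantaneous 1D plume sits at x = vt; there the Gaussian factor is 1 and C_max = M/(n_e·A·√(4πDt)), where n_e·A is the pore area the mass is dissolved in.
√(4πDt) = √(4π × 0.098 × 150) = 13.59 m, so C_max = 3.3/(0.28 × 14 × 13.59) = 0.0619 kg/m³.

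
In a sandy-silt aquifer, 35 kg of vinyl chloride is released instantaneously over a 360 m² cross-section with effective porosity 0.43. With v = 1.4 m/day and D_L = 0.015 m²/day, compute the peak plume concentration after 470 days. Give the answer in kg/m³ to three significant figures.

The peak of an instantaneous 1D plume sits at x = vt; there the Gaussian factor is 1 and C_max = M/(n_e·A·√(4πDt)), where n_e·A is the pore area the mass is dissolved in.
√(4πDt) = √(4π × 0.015 × 470) = 9.412 m, so C_max = 35/(0.43 × 360 × 9.412) = 0.0240 kg/m³.

0.0240 kg/m³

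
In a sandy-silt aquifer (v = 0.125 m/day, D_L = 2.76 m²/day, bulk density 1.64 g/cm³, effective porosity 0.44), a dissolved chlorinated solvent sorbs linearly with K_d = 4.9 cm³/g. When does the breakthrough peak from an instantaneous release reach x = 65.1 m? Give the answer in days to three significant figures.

Retardation factor R = 1 + ρ_b·K_d/n = 1 + 1.64 × 4.9/0.44 = 19.26.
Sorption retards both mechanisms: v_R = v/R = 0.006490 m/day, D_R = D/R = 0.1433 m²/day.
Peak time from v_R²t² + 2D_R t − x² = 0: t = (√(D_R² + v_R²x²) − D_R)/v_R².
√(D_R² + v_R²x²) = √(0.1433² + 0.006490² × 65.1²) = 0.4461; v_R² = 4.212e-05.
t = (0.4461 − 0.1433)/4.212e-05 = 7190 days.

7190 days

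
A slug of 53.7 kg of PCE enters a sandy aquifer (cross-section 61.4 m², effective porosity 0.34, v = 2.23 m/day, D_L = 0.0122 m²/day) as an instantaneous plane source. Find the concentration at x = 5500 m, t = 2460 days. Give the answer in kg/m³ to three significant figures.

0.0247 kg/m³

For an instantaneous plane source, C(x,t) = M/(n_e·A·√(4πDt)) · exp(−(x−vt)²/(4Dt)), with n_e·A the pore (flow) area.
Plume center vt = 2.23 × 2460 = 5485.8 m, so the well at 5500 m is 14.2 m downgradient of the peak.
√(4πDt) = 19.42 m, giving peak height M/(n_e·A·√(4πDt)) = 53.7/(0.34 × 61.4 × 19.42) = 0.1325 kg/m³.
(x−vt)²/(4Dt) = (14.2)²/(4 × 0.0122 × 2460) = 1.680; exp(−1.680) = 0.1864.
C = 0.1325 × 0.1864 = 0.0247 kg/m³.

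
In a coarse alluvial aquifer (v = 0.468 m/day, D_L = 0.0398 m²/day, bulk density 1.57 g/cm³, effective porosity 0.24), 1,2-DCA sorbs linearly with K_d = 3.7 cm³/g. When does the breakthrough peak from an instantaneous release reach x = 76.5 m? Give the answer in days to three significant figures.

4120 days

Retardation factor R = 1 + ρ_b·K_d/n = 1 + 1.57 × 3.7/0.24 = 25.20.
Sorption retards both mechanisms: v_R = v/R = 0.01857 m/day, D_R = D/R = 0.001579 m²/day.
Peak time from v_R²t² + 2D_R t − x² = 0: t = (√(D_R² + v_R²x²) − D_R)/v_R².
√(D_R² + v_R²x²) = √(0.001579² + 0.01857² × 76.5²) = 1.421; v_R² = 0.0003448.
t = (1.421 − 0.001579)/0.0003448 = 4120 days.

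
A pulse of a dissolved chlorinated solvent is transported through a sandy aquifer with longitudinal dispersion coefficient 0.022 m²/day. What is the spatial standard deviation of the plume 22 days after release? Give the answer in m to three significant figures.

Dispersive spreading gives a Gaussian with σ² = 2Dt; advection only shifts the center.
σ = √(2 × 0.022 × 22) = 0.984 m.

0.984 m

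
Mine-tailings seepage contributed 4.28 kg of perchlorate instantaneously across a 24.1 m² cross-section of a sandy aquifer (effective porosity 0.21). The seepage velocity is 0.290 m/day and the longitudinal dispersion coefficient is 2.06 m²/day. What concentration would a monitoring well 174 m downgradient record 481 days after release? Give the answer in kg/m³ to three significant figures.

0.00561 kg/m³

For an instantaneous plane source, C(x,t) = M/(n_e·A·√(4πDt)) · exp(−(x−vt)²/(4Dt)), with n_e·A the pore (flow) area.
Plume center vt = 0.290 × 481 = 139.49 m, so the well at 174 m is 34.51 m downgradient of the peak.
√(4πDt) = 111.6 m, giving peak height M/(n_e·A·√(4πDt)) = 4.28/(0.21 × 24.1 × 111.6) = 0.007578 kg/m³.
(x−vt)²/(4Dt) = (34.51)²/(4 × 2.06 × 481) = 0.3005; exp(−0.3005) = 0.7404.
C = 0.007578 × 0.7404 = 0.00561 kg/m³.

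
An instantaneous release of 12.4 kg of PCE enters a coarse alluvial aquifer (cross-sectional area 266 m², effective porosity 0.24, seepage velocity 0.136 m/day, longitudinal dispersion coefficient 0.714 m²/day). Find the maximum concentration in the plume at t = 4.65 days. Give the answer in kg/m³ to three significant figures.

0.0301 kg/m³

The peak of an instantaneous 1D plume sits at x = vt; there the Gaussian factor is 1 and C_max = M/(n_e·A·√(4πDt)), where n_e·A is the pore area the mass is dissolved in.
√(4πDt) = √(4π × 0.714 × 4.65) = 6.459 m, so C_max = 12.4/(0.24 × 266 × 6.459) = 0.0301 kg/m³.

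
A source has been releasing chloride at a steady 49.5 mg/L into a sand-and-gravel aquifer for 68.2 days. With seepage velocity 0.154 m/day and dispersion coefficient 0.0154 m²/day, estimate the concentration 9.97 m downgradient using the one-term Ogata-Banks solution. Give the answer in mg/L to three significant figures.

31.8 mg/L

For a continuous step input, C/C₀ ≈ ½·erfc((x−vt)/(2√(Dt))).
vt = 0.154 × 68.2 = 10.5028 m and 2√(Dt) = 2√(0.0154 × 68.2) = 2.050 m.
Argument (x−vt)/(2√(Dt)) = (9.97 − 10.5028)/2.050 = -0.2599; ½·erfc(-0.2599) = 0.6434.
C = 49.5 × 0.6434 = 31.8 mg/L.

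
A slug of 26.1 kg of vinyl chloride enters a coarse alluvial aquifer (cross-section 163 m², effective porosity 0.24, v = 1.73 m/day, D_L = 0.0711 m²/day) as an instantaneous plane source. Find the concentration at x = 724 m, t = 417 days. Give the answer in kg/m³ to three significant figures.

For an instantaneous plane source, C(x,t) = M/(n_e·A·√(4πDt)) · exp(−(x−vt)²/(4Dt)), with n_e·A the pore (flow) area.
Plume center vt = 1.73 × 417 = 721.41 m, so the well at 724 m is 2.59 m downgradient of the peak.
√(4πDt) = 19.30 m, giving peak height M/(n_e·A·√(4πDt)) = 26.1/(0.24 × 163 × 19.30) = 0.03457 kg/m³.
(x−vt)²/(4Dt) = (2.59)²/(4 × 0.0711 × 417) = 0.05656; exp(−0.05656) = 0.9450.
C = 0.03457 × 0.9450 = 0.0327 kg/m³.

0.0327 kg/m³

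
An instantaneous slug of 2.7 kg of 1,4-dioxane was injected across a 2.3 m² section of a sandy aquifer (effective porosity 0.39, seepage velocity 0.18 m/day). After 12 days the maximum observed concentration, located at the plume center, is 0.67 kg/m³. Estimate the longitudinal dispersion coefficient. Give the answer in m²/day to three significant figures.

0.134 m²/day

At the plume center C_max = M/(n_e·A·√(4πDt)), so D = M²/(4πt·(n_e·A·C_max)²).
n_e·A·C_max = 0.39 × 2.3 × 0.67 = 0.6010 kg/m.
D = 2.7²/(4π × 12 × 0.6010²) = 0.134 m²/day.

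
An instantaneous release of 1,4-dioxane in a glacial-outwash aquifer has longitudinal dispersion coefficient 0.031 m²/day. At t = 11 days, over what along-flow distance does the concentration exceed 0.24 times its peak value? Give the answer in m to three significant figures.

The plume is Gaussian with σ = √(2Dt) = √(2 × 0.031 × 11) = 0.8258 m.
C/C_peak = exp(−Δx²/(2σ²)) = 0.24 ⇒ Δx = σ·√(−2 ln 0.24) = 0.8258 × 1.689 = 1.395 m.
Width = 2Δx = 2.79 m.

2.79 m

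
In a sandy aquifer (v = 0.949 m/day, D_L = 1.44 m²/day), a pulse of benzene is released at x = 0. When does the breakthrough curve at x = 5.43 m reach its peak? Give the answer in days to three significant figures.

4.34 days

For the 1D instantaneous-source solution, setting ∂C/∂t = 0 at fixed x gives v²t² + 2Dt − x² = 0, so t = (√(D² + v²x²) − D)/v².
√(D² + v²x²) = √(1.44² + 0.949² × 5.43²) = 5.350; v² = 0.900601.
t = (5.350 − 1.44)/0.900601 = 4.34 days (vs. the pure-advection estimate x/v = 5.72 d).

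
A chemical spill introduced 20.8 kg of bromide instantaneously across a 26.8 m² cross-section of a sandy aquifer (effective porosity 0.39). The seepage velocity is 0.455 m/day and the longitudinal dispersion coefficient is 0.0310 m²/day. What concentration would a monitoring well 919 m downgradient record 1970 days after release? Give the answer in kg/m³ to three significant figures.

0.00880 kg/m³

For an instantaneous plane source, C(x,t) = M/(n_e·A·√(4πDt)) · exp(−(x−vt)²/(4Dt)), with n_e·A the pore (flow) area.
Plume center vt = 0.455 × 1970 = 896.35 m, so the well at 919 m is 22.65 m downgradient of the peak.
√(4πDt) = 27.70 m, giving peak height M/(n_e·A·√(4πDt)) = 20.8/(0.39 × 26.8 × 27.70) = 0.07184 kg/m³.
(x−vt)²/(4Dt) = (22.65)²/(4 × 0.0310 × 1970) = 2.100; exp(−2.100) = 0.1225.
C = 0.07184 × 0.1225 = 0.00880 kg/m³.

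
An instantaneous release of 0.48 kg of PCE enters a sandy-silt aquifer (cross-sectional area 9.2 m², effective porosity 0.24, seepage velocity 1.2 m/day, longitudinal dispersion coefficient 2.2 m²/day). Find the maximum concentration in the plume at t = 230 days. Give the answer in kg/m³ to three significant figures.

The peak of an instantaneous 1D plume sits at x = vt; there the Gaussian factor is 1 and C_max = M/(n_e·A·√(4πDt)), where n_e·A is the pore area the mass is dissolved in.
√(4πDt) = √(4π × 2.2 × 230) = 79.74 m, so C_max = 0.48/(0.24 × 9.2 × 79.74) = 0.00273 kg/m³.

0.00273 kg/m³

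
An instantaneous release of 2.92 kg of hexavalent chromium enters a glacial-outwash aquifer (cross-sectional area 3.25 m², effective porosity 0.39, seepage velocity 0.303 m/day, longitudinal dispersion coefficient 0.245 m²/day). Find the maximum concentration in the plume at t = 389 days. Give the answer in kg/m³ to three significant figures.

0.0666 kg/m³

The peak of an instantaneous 1D plume sits at x = vt; there the Gaussian factor is 1 and C_max = M/(n_e·A·√(4πDt)), where n_e·A is the pore area the mass is dissolved in.
√(4πDt) = √(4π × 0.245 × 389) = 34.61 m, so C_max = 2.92/(0.39 × 3.25 × 34.61) = 0.0666 kg/m³.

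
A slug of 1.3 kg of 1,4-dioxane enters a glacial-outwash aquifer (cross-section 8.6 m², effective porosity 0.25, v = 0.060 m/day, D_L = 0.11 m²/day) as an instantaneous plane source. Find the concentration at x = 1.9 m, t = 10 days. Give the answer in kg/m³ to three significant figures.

0.111 kg/m³

For an instantaneous plane source, C(x,t) = M/(n_e·A·√(4πDt)) · exp(−(x−vt)²/(4Dt)), with n_e·A the pore (flow) area.
Plume center vt = 0.060 × 10 = 0.6 m, so the well at 1.9 m is 1.3 m downgradient of the peak.
√(4πDt) = 3.718 m, giving peak height M/(n_e·A·√(4πDt)) = 1.3/(0.25 × 8.6 × 3.718) = 0.1626 kg/m³.
(x−vt)²/(4Dt) = (1.3)²/(4 × 0.11 × 10) = 0.3841; exp(−0.3841) = 0.6811.
C = 0.1626 × 0.6811 = 0.111 kg/m³.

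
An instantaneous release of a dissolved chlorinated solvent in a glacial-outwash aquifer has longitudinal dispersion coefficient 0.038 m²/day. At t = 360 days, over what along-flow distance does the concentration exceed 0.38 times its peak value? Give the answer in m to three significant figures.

14.6 m

The plume is Gaussian with σ = √(2Dt) = √(2 × 0.038 × 360) = 5.231 m.
C/C_peak = exp(−Δx²/(2σ²)) = 0.38 ⇒ Δx = σ·√(−2 ln 0.38) = 5.231 × 1.391 = 7.276 m.
Width = 2Δx = 14.6 m.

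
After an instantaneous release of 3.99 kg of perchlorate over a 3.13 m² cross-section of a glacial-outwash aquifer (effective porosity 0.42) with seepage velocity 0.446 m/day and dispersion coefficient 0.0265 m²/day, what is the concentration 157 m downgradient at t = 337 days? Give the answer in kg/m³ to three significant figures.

0.0816 kg/m³

For an instantaneous plane source, C(x,t) = M/(n_e·A·√(4πDt)) · exp(−(x−vt)²/(4Dt)), with n_e·A the pore (flow) area.
Plume center vt = 0.446 × 337 = 150.302 m, so the well at 157 m is 6.698 m downgradient of the peak.
√(4πDt) = 10.59 m, giving peak height M/(n_e·A·√(4πDt)) = 3.99/(0.42 × 3.13 × 10.59) = 0.2866 kg/m³.
(x−vt)²/(4Dt) = (6.698)²/(4 × 0.0265 × 337) = 1.256; exp(−1.256) = 0.2848.
C = 0.2866 × 0.2848 = 0.0816 kg/m³.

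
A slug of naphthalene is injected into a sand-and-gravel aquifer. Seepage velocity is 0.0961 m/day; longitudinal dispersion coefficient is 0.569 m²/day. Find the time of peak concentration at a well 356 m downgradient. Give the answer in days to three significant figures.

For the 1D instantaneous-source solution, setting ∂C/∂t = 0 at fixed x gives v²t² + 2Dt − x² = 0, so t = (√(D² + v²x²) − D)/v².
√(D² + v²x²) = √(0.569² + 0.0961² × 356²) = 34.22; v² = 0.00923521.
t = (34.22 − 0.569)/0.00923521 = 3640 days (vs. the pure-advection estimate x/v = 3700 d).

3640 days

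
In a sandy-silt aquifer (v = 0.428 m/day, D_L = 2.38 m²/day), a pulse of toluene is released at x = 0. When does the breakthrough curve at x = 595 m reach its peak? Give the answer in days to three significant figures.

For the 1D instantaneous-source solution, setting ∂C/∂t = 0 at fixed x gives v²t² + 2Dt − x² = 0, so t = (√(D² + v²x²) − D)/v².
√(D² + v²x²) = √(2.38² + 0.428² × 595²) = 254.7; v² = 0.183184.
t = (254.7 − 2.38)/0.183184 = 1380 days (vs. the pure-advection estimate x/v = 1390 d).

1380 days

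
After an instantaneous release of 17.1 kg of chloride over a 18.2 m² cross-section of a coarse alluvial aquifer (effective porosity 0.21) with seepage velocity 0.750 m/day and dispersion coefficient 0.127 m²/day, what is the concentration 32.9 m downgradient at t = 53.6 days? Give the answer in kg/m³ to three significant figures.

For an instantaneous plane source, C(x,t) = M/(n_e·A·√(4πDt)) · exp(−(x−vt)²/(4Dt)), with n_e·A the pore (flow) area.
Plume center vt = 0.750 × 53.6 = 40.2 m, so the well at 32.9 m is 7.3 m upgradient of the peak.
√(4πDt) = 9.249 m, giving peak height M/(n_e·A·√(4πDt)) = 17.1/(0.21 × 18.2 × 9.249) = 0.4837 kg/m³.
(x−vt)²/(4Dt) = (-7.3)²/(4 × 0.127 × 53.6) = 1.957; exp(−1.957) = 0.1413.
C = 0.4837 × 0.1413 = 0.0683 kg/m³.

0.0683 kg/m³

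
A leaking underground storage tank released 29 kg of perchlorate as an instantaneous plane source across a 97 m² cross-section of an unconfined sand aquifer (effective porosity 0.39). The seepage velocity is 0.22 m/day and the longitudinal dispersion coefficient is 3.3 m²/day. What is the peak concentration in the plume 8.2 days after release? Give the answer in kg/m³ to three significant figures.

0.0416 kg/m³

The peak of an instantaneous 1D plume sits at x = vt; there the Gaussian factor is 1 and C_max = M/(n_e·A·√(4πDt)), where n_e·A is the pore area the mass is dissolved in.
√(4πDt) = √(4π × 3.3 × 8.2) = 18.44 m, so C_max = 29/(0.39 × 97 × 18.44) = 0.0416 kg/m³.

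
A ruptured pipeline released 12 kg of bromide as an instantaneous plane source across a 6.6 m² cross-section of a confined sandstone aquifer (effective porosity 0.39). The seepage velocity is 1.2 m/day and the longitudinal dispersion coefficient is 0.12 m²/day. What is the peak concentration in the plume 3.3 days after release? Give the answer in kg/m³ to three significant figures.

The peak of an instantaneous 1D plume sits at x = vt; there the Gaussian factor is 1 and C_max = M/(n_e·A·√(4πDt)), where n_e·A is the pore area the mass is dissolved in.
√(4πDt) = √(4π × 0.12 × 3.3) = 2.231 m, so C_max = 12/(0.39 × 6.6 × 2.231) = 2.09 kg/m³.

2.09 kg/m³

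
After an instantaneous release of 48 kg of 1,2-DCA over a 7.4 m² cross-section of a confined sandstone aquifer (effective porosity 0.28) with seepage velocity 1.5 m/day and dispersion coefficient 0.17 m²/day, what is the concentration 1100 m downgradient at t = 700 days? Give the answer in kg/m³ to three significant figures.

For an instantaneous plane source, C(x,t) = M/(n_e·A·√(4πDt)) · exp(−(x−vt)²/(4Dt)), with n_e·A the pore (flow) area.
Plume center vt = 1.5 × 700 = 1050 m, so the well at 1100 m is 50 m downgradient of the peak.
√(4πDt) = 38.67 m, giving peak height M/(n_e·A·√(4πDt)) = 48/(0.28 × 7.4 × 38.67) = 0.5991 kg/m³.
(x−vt)²/(4Dt) = (50)²/(4 × 0.17 × 700) = 5.252; exp(−5.252) = 0.005237.
C = 0.5991 × 0.005237 = 0.00314 kg/m³.

0.00314 kg/m³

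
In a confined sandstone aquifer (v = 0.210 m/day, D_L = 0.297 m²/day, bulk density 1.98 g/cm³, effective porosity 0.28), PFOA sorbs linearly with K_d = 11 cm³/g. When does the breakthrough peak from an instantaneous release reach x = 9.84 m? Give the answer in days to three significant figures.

3200 days

Retardation factor R = 1 + ρ_b·K_d/n = 1 + 1.98 × 11/0.28 = 78.79.
Sorption retards both mechanisms: v_R = v/R = 0.002665 m/day, D_R = D/R = 0.003770 m²/day.
Peak time from v_R²t² + 2D_R t − x² = 0: t = (√(D_R² + v_R²x²) − D_R)/v_R².
√(D_R² + v_R²x²) = √(0.003770² + 0.002665² × 9.84²) = 0.02649; v_R² = 7.102e-06.
t = (0.02649 − 0.003770)/7.102e-06 = 3200 days.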